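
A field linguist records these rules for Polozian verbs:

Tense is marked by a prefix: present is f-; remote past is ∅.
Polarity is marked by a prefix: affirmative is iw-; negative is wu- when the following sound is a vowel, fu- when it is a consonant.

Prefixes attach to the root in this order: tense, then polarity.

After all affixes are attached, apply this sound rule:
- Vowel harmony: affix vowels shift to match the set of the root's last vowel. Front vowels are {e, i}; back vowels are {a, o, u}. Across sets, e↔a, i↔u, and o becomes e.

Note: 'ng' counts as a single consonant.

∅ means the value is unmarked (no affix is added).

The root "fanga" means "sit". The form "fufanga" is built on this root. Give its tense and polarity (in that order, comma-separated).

Segment: fu-fanga.
tense: ∅ → remote past.
polarity: wu/fu- → negative.

remote past, negative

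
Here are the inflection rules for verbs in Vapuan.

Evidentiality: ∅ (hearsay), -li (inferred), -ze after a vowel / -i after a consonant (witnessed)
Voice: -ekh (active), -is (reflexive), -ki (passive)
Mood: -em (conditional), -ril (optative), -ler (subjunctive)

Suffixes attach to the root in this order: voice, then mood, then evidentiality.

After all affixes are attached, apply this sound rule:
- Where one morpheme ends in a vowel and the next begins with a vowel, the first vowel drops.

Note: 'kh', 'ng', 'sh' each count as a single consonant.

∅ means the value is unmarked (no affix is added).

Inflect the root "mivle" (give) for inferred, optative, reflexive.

Attach voice reflexive -is → mivleis.
Attach mood optative -ril → mivleisril.
Attach evidentiality inferred -li → mivleisrilli.
Apply vowel deletion: mivleisrilli → mivlisrilli.

mivlisrilli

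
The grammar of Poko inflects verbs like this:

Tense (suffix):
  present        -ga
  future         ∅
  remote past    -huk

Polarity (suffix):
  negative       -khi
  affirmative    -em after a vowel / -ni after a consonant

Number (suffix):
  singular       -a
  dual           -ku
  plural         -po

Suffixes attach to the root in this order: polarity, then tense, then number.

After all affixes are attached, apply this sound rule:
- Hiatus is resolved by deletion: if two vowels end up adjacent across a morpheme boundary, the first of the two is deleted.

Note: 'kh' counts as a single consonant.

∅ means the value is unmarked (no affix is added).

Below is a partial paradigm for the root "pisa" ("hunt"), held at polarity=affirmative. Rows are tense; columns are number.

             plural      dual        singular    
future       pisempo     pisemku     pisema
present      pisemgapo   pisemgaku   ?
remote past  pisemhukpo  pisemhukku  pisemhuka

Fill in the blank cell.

pisemga

Attach polarity affirmative -em (after vowel 'a') → pisaem.
Attach tense present -ga → pisaemga.
Attach number singular -a → pisaemgaa.
Apply vowel deletion: pisaemgaa → pisemga.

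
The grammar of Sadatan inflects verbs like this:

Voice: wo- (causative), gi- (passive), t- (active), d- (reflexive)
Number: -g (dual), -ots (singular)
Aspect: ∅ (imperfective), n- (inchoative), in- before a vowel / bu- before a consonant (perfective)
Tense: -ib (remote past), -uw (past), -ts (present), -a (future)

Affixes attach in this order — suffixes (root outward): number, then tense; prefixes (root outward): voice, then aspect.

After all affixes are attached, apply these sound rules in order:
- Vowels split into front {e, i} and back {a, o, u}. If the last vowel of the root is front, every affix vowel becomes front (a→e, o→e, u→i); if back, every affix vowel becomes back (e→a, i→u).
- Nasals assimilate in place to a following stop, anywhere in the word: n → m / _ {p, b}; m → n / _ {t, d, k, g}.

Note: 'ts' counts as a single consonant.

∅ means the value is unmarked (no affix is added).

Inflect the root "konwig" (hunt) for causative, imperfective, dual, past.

wekonwiggiw

Attach voice causative wo- → wokonwig.
Attach number dual -g → wokonwigg.
Attach tense past -uw → wokonwigguw.
aspect = imperfective: zero marking, form stays wokonwigguw.
Apply vowel harmony: wokonwigguw → wekonwiggiw.
Nasal assimilation: no change.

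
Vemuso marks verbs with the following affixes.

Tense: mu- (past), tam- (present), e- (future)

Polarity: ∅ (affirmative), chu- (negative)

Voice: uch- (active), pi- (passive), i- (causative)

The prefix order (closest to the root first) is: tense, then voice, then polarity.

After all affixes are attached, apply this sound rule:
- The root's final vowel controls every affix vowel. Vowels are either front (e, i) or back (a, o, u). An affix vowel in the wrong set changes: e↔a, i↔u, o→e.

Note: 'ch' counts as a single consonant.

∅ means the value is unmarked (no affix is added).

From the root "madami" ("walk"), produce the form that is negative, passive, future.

Attach tense future e- → emadami.
Attach voice passive pi- → piemadami.
Attach polarity negative chu- → chupiemadami.
Apply vowel harmony: chupiemadami → chipiemadami.

chipiemadami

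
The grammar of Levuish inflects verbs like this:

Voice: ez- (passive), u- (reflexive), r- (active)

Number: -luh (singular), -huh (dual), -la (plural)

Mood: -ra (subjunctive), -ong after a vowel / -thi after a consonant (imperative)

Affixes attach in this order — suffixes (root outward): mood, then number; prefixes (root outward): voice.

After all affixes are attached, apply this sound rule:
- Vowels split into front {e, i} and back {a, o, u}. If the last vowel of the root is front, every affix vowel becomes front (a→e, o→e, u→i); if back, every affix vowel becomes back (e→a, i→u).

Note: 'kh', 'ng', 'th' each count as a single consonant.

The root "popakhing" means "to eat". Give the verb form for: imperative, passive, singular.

ezpopakhingthilih

Attach voice passive ez- → ezpopakhing.
Attach mood imperative -thi (after consonant 'ng') → ezpopakhingthi.
Attach number singular -luh → ezpopakhingthiluh.
Apply vowel harmony: ezpopakhingthiluh → ezpopakhingthilih.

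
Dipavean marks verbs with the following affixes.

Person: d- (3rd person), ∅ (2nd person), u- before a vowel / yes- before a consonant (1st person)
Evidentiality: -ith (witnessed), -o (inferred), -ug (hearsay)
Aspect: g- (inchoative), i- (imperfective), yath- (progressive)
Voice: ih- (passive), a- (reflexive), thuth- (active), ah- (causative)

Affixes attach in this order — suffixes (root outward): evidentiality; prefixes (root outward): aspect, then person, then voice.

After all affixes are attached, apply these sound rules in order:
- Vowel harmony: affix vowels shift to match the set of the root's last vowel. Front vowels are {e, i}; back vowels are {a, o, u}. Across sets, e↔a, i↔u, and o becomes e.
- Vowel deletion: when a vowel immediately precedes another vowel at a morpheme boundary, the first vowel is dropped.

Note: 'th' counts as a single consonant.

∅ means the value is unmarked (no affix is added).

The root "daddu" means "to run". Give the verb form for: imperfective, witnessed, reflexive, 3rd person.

adudadduth

Attach aspect imperfective i- → idaddu.
Attach evidentiality witnessed -ith → idadduith.
Attach person 3rd person d- → didadduith.
Attach voice reflexive a- → adidadduith.
Apply vowel harmony: adidadduith → adudadduuth.
Apply vowel deletion: adudadduuth → adudadduth.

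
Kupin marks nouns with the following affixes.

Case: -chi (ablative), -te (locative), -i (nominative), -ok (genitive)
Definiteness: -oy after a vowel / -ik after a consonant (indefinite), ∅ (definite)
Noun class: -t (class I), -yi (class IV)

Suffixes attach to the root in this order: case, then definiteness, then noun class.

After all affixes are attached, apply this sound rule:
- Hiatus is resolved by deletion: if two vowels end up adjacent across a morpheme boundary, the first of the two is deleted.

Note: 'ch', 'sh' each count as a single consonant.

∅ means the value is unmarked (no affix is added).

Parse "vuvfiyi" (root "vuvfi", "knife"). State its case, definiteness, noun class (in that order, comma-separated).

Segment: vuvfi-i-yi.
case: -i → nominative.
definiteness: ∅ → definite.
noun class: -yi → class IV.

nominative, definite, class IV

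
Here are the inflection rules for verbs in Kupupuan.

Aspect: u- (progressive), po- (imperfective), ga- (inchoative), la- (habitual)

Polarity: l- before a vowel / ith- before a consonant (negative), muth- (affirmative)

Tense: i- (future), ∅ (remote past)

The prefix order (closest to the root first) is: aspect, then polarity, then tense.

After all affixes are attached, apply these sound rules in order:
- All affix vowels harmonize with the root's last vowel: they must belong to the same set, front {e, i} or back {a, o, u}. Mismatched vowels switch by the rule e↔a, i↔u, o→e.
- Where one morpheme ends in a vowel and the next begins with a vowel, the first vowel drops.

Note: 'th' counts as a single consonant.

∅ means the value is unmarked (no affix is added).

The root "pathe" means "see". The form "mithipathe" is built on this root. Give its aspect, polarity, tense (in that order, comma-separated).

progressive, affirmative, remote past

Segment: muth-u-pathe.
aspect: u- → progressive.
polarity: muth- → affirmative.
tense: ∅ → remote past.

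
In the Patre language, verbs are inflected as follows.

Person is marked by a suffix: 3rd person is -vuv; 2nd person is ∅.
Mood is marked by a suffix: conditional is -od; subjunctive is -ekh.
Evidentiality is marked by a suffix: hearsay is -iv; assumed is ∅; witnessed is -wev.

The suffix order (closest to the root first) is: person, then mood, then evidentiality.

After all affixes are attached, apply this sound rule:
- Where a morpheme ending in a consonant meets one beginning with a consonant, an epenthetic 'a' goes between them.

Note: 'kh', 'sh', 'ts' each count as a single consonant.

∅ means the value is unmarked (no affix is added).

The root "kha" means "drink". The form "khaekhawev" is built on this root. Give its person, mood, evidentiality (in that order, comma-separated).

2nd person, subjunctive, witnessed

Segment: kha-ekh-wev.
person: ∅ → 2nd person.
mood: -ekh → subjunctive.
evidentiality: -wev → witnessed.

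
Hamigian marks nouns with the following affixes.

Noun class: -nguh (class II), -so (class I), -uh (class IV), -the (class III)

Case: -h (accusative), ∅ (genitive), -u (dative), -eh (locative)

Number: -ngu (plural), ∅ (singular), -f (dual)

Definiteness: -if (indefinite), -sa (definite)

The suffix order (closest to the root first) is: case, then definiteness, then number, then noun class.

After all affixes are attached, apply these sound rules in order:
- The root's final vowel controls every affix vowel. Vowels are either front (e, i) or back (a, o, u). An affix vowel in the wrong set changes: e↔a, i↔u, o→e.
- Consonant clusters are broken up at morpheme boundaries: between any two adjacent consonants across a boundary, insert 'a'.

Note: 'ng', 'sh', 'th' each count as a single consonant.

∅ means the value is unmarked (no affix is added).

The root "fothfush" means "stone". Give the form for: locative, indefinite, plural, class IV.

Attach case locative -eh → fothfusheh.
Attach definiteness indefinite -if → fothfushehif.
Attach number plural -ngu → fothfushehifngu.
Attach noun class class IV -uh → fothfushehifnguuh.
Apply vowel harmony: fothfushehifnguuh → fothfushahufnguuh.
Apply epenthesis: fothfushahufnguuh → fothfushahufanguuh.

fothfushahufanguuh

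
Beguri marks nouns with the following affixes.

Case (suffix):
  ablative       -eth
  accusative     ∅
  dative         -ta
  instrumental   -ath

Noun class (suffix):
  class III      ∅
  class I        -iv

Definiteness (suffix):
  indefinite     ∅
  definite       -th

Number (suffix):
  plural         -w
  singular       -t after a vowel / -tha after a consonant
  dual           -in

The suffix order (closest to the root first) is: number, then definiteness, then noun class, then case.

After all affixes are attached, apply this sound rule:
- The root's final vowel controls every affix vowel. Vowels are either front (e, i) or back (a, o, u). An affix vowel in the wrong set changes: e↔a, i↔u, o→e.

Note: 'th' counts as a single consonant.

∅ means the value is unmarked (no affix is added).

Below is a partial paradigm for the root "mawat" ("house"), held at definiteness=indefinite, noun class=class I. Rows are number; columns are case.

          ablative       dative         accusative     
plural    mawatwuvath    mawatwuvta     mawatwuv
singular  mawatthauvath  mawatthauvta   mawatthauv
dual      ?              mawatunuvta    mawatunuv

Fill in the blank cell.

Attach number dual -in → mawatin.
definiteness = indefinite: zero marking, form stays mawatin.
Attach noun class class I -iv → mawatiniv.
Attach case ablative -eth → mawatiniveth.
Apply vowel harmony: mawatiniveth → mawatunuvath.

mawatunuvath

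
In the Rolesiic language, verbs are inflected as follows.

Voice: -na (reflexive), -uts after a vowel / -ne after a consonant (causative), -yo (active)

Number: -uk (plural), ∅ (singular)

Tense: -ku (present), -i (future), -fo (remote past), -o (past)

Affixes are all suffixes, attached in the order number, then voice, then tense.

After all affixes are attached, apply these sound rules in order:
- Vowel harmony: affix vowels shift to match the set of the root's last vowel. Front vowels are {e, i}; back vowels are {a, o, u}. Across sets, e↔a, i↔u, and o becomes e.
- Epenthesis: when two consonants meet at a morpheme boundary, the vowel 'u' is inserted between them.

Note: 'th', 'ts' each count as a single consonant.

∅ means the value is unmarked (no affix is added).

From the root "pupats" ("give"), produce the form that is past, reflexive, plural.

pupatsukunao

Attach number plural -uk → pupatsuk.
Attach voice reflexive -na → pupatsukna.
Attach tense past -o → pupatsuknao.
Vowel harmony: no change.
Apply epenthesis: pupatsuknao → pupatsukunao.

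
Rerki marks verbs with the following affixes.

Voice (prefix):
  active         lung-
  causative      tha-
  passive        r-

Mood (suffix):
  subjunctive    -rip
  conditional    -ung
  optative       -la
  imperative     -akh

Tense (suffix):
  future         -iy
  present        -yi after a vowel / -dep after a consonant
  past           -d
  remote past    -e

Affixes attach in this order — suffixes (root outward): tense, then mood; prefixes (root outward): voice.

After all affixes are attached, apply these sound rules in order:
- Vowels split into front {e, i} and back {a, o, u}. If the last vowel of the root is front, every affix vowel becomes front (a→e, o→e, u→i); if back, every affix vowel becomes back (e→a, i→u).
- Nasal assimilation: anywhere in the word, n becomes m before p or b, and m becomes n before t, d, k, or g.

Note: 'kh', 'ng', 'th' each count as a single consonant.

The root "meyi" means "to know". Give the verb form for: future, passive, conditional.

rmeyiiying

Attach tense future -iy → meyiiy.
Attach mood conditional -ung → meyiiyung.
Attach voice passive r- → rmeyiiyung.
Apply vowel harmony: rmeyiiyung → rmeyiiying.
Nasal assimilation: no change.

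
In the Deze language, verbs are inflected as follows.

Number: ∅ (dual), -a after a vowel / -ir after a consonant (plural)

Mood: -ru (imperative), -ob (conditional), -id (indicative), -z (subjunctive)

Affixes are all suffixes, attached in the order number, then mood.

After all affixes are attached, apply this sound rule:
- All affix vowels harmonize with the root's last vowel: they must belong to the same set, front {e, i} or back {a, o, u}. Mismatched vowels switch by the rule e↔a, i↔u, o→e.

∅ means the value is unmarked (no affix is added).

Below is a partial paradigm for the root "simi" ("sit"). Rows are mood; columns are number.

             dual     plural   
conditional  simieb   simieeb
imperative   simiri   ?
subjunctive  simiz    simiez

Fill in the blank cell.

simieri

Attach number plural -a (after vowel 'i') → simia.
Attach mood imperative -ru → simiaru.
Apply vowel harmony: simiaru → simieri.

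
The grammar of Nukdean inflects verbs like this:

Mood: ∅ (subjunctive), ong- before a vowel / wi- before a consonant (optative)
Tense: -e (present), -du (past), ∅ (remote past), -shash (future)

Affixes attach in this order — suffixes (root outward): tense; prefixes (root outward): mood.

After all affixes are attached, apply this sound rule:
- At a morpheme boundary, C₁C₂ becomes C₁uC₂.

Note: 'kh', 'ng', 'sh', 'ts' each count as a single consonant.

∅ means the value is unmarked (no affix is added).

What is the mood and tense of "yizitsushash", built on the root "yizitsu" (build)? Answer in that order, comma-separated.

subjunctive, future

Segment: yizitsu-shash.
mood: ∅ → subjunctive.
tense: -shash → future.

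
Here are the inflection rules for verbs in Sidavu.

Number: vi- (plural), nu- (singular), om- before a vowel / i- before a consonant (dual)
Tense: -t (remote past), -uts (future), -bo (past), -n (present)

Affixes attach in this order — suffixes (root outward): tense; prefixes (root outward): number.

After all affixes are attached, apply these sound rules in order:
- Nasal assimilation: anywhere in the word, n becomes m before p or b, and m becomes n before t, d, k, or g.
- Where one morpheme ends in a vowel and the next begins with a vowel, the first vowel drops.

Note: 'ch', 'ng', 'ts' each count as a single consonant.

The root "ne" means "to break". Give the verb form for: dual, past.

inebo

Attach number dual i- (before consonant 'n') → ine.
Attach tense past -bo → inebo.
Nasal assimilation: no change.
Vowel deletion: no change.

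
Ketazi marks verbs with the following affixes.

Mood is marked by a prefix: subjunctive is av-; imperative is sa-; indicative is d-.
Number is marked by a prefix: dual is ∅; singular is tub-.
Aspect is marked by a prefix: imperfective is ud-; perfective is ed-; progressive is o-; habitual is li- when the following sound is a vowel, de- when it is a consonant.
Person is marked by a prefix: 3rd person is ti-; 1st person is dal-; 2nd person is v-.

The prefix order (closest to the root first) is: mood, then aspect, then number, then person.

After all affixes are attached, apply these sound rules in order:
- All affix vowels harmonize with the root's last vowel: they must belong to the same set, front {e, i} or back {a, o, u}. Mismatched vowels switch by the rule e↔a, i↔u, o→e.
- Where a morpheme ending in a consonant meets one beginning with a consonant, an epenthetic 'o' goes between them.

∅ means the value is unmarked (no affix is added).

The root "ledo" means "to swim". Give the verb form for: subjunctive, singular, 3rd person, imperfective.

Attach mood subjunctive av- → avledo.
Attach aspect imperfective ud- → udavledo.
Attach number singular tub- → tubudavledo.
Attach person 3rd person ti- → titubudavledo.
Apply vowel harmony: titubudavledo → tutubudavledo.
Apply epenthesis: tutubudavledo → tutubudavoledo.

tutubudavoledo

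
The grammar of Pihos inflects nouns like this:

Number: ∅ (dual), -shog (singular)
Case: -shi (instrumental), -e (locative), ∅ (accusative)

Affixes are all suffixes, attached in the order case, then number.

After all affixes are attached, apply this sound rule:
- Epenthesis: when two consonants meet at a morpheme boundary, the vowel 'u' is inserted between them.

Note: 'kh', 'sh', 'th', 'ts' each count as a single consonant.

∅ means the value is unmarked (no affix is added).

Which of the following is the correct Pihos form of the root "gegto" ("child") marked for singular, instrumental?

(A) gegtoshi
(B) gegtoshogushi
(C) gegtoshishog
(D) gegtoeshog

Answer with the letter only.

Attach case instrumental -shi → gegtoshi.
Attach number singular -shog → gegtoshishog.
Epenthesis: no change.
So the correct form is gegtoshishog, option (C).
(A) gegtoshi is wrong: it uses dual instead of singular for number.
(B) gegtoshogushi is wrong: it has the affixes in the wrong order.
(D) gegtoeshog is wrong: it uses locative instead of instrumental for case.

C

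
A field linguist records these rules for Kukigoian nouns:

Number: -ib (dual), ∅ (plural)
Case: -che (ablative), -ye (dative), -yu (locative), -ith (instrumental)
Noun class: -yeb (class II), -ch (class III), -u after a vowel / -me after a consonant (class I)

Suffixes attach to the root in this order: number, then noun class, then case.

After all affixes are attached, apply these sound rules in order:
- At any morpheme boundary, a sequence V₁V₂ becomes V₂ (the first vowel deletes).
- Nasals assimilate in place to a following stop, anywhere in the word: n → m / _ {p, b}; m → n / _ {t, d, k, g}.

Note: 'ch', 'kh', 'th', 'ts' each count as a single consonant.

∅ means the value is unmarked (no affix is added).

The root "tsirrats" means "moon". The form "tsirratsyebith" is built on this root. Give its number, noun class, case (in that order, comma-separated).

Segment: tsirrats-yeb-ith.
number: ∅ → plural.
noun class: -yeb → class II.
case: -ith → instrumental.

plural, class II, instrumental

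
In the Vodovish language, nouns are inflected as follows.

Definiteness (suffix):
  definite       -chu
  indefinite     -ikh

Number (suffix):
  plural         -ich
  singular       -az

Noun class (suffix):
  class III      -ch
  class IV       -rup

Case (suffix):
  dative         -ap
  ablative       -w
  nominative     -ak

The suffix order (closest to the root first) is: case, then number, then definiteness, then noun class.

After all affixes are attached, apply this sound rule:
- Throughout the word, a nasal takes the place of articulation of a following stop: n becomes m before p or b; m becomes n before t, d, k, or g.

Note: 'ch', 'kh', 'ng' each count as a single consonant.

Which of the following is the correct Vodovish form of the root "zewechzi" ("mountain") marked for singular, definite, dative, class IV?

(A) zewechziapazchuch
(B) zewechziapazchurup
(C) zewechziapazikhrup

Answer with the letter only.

Attach case dative -ap → zewechziap.
Attach number singular -az → zewechziapaz.
Attach definiteness definite -chu → zewechziapazchu.
Attach noun class class IV -rup → zewechziapazchurup.
Nasal assimilation: no change.
So the correct form is zewechziapazchurup, option (B).
(C) zewechziapazikhrup is wrong: it uses indefinite instead of definite for definiteness.
(A) zewechziapazchuch is wrong: it uses class III instead of class IV for noun class.

B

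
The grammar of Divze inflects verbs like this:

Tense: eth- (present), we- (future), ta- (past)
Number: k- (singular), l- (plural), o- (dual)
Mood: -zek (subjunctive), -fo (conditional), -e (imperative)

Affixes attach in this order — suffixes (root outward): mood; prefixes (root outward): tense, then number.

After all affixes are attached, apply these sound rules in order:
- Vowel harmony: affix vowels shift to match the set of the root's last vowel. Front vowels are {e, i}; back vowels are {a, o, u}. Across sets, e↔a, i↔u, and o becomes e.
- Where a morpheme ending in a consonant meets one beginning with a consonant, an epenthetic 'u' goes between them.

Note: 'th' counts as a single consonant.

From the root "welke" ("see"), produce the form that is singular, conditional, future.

Attach mood conditional -fo → welkefo.
Attach tense future we- → wewelkefo.
Attach number singular k- → kwewelkefo.
Apply vowel harmony: kwewelkefo → kwewelkefe.
Apply epenthesis: kwewelkefe → kuwewelkefe.

kuwewelkefe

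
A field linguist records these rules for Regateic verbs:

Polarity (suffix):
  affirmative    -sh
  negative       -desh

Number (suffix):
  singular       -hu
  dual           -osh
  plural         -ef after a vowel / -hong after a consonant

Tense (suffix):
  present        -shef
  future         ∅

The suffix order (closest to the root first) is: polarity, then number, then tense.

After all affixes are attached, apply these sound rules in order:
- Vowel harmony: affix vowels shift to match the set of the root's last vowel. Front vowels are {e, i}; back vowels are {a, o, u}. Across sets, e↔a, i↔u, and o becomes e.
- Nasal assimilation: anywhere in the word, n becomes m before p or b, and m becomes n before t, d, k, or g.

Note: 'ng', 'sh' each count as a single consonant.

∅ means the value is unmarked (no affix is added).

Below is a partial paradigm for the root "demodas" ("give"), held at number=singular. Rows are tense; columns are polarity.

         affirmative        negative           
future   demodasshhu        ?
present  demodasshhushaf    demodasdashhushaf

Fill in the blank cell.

Attach polarity negative -desh → demodasdesh.
Attach number singular -hu → demodasdeshhu.
tense = future: zero marking, form stays demodasdeshhu.
Apply vowel harmony: demodasdeshhu → demodasdashhu.
Nasal assimilation: no change.

demodasdashhu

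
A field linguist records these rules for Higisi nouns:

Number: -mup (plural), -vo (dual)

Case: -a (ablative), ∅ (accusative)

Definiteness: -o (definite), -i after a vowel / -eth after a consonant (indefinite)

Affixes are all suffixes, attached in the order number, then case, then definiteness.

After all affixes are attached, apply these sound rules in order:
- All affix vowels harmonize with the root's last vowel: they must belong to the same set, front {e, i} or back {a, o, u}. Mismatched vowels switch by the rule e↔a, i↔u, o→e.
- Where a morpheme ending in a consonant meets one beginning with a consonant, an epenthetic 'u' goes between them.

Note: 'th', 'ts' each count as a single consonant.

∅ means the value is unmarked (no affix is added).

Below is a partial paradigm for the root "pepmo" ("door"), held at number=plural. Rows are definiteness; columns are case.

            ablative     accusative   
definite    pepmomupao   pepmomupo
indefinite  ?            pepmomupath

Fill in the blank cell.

pepmomupau

Attach number plural -mup → pepmomup.
Attach case ablative -a → pepmomupa.
Attach definiteness indefinite -i (after vowel 'a') → pepmomupai.
Apply vowel harmony: pepmomupai → pepmomupau.
Epenthesis: no change.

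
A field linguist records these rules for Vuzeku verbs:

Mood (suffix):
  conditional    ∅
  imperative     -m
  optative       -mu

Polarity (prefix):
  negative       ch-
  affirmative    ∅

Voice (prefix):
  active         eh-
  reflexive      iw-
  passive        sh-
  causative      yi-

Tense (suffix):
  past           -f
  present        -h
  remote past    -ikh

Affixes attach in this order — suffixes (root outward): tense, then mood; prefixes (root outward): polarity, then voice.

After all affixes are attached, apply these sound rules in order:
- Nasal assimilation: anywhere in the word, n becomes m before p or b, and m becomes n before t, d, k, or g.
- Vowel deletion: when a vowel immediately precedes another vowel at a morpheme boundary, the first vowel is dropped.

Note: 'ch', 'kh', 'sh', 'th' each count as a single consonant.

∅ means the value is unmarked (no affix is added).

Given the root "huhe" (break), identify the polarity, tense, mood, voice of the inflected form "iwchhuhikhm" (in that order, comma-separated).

negative, remote past, imperative, reflexive

Segment: iw-ch-huhe-ikh-m.
polarity: ch- → negative.
tense: -ikh → remote past.
mood: -m → imperative.
voice: iw- → reflexive.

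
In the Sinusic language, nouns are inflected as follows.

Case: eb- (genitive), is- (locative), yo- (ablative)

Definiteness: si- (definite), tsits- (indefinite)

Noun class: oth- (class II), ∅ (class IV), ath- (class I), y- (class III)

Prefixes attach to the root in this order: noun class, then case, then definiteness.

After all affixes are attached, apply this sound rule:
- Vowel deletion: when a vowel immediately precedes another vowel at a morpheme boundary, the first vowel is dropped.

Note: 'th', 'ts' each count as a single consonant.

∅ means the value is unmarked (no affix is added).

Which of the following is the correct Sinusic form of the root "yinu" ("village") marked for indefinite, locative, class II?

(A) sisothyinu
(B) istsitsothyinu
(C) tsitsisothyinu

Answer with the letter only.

Attach noun class class II oth- → othyinu.
Attach case locative is- → isothyinu.
Attach definiteness indefinite tsits- → tsitsisothyinu.
Vowel deletion: no change.
So the correct form is tsitsisothyinu, option (C).
(B) istsitsothyinu is wrong: it has the affixes in the wrong order.
(A) sisothyinu is wrong: it uses definite instead of indefinite for definiteness.

C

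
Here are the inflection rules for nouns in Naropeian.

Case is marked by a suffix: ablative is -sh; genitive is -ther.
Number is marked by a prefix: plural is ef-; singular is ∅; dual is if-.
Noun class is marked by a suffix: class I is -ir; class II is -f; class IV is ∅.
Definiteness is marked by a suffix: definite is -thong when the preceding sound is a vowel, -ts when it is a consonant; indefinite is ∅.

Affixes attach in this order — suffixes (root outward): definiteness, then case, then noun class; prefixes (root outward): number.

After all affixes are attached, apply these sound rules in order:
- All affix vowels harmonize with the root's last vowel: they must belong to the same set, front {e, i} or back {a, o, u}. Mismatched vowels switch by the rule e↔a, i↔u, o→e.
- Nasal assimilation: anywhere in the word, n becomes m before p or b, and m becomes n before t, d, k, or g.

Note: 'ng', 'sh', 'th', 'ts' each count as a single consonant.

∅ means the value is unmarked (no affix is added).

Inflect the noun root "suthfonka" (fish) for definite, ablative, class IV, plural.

afsuthfonkathongsh

Attach definiteness definite -thong (after vowel 'a') → suthfonkathong.
Attach number plural ef- → efsuthfonkathong.
Attach case ablative -sh → efsuthfonkathongsh.
noun class = class IV: zero marking, form stays efsuthfonkathongsh.
Apply vowel harmony: efsuthfonkathongsh → afsuthfonkathongsh.
Nasal assimilation: no change.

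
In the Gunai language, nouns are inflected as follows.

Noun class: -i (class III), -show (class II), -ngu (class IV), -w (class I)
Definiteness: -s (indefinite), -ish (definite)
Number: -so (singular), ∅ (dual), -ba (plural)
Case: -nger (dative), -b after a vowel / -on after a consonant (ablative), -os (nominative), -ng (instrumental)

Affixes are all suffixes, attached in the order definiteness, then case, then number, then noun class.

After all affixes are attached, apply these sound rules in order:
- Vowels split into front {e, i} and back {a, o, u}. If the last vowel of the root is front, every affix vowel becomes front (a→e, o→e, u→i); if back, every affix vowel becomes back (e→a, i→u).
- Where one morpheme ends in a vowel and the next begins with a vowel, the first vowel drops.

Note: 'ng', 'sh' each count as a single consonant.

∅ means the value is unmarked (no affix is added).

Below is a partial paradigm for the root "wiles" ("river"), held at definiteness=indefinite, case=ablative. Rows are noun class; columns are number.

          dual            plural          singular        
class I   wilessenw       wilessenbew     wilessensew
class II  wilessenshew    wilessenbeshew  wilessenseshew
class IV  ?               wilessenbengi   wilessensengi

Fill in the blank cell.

wilessenngi

Attach definiteness indefinite -s → wiless.
Attach case ablative -on (after consonant 's') → wilesson.
number = dual: zero marking, form stays wilesson.
Attach noun class class IV -ngu → wilessonngu.
Apply vowel harmony: wilessonngu → wilessenngi.
Vowel deletion: no change.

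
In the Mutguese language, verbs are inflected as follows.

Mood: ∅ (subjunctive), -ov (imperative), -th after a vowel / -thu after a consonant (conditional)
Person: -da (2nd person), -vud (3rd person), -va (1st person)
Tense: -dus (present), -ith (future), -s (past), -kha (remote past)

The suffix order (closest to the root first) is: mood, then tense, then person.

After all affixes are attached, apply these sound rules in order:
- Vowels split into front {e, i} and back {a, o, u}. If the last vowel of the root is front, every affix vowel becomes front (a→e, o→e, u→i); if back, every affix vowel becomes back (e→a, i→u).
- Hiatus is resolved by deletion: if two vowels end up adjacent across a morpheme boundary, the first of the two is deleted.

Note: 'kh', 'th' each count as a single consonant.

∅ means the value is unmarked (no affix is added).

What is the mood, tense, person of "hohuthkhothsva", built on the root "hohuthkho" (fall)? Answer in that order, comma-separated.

Segment: hohuthkho-th-s-va.
mood: -th/thu → conditional.
tense: -s → past.
person: -va → 1st person.

conditional, past, 1st person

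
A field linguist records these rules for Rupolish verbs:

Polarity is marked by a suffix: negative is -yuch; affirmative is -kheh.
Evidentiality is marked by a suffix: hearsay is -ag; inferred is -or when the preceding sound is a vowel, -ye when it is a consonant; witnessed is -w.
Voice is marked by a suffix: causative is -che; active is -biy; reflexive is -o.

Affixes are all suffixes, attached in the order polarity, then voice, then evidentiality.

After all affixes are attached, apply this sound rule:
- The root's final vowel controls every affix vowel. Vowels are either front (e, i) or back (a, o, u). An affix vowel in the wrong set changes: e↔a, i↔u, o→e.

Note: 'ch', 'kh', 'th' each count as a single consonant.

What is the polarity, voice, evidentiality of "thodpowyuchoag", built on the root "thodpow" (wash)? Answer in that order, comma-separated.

Segment: thodpow-yuch-o-ag.
polarity: -yuch → negative.
voice: -o → reflexive.
evidentiality: -ag → hearsay.

negative, reflexive, hearsay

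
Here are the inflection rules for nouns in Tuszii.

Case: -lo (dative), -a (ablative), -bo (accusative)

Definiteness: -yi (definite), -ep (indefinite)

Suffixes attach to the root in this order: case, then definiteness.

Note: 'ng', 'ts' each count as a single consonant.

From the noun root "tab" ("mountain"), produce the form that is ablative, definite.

Attach case ablative -a → taba.
Attach definiteness definite -yi → tabayi.

tabayi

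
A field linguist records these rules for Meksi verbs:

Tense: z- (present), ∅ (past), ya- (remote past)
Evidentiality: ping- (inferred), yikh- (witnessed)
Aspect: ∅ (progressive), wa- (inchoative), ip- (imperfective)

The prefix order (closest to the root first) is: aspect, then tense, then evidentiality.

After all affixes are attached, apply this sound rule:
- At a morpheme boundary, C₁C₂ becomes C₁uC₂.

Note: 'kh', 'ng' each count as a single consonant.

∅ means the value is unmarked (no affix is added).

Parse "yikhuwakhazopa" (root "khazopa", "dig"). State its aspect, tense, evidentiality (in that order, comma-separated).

inchoative, past, witnessed

Segment: yikh-wa-khazopa.
aspect: wa- → inchoative.
tense: ∅ → past.
evidentiality: yikh- → witnessed.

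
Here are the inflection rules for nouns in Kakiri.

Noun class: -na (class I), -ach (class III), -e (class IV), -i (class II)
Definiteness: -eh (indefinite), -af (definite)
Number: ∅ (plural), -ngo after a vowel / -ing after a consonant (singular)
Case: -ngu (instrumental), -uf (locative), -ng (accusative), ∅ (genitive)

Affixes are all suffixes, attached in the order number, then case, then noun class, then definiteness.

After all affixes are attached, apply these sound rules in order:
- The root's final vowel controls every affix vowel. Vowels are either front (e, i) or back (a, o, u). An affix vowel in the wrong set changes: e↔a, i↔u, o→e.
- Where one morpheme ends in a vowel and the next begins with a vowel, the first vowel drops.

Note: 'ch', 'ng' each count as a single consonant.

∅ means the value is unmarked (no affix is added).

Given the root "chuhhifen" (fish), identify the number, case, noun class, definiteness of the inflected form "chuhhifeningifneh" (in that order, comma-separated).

singular, locative, class I, indefinite

Segment: chuhhifen-ing-uf-na-eh.
number: -ngo/ing → singular.
case: -uf → locative.
noun class: -na → class I.
definiteness: -eh → indefinite.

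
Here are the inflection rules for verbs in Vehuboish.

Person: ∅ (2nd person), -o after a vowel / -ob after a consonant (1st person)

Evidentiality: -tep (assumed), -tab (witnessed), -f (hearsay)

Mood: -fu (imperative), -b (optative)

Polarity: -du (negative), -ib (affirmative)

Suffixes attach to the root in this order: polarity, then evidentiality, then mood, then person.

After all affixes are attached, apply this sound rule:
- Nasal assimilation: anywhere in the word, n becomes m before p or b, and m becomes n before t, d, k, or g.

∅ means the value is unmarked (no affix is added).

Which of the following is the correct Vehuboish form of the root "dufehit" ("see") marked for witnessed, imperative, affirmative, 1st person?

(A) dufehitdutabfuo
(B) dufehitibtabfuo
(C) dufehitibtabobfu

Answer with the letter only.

B

Attach polarity affirmative -ib → dufehitib.
Attach evidentiality witnessed -tab → dufehitibtab.
Attach mood imperative -fu → dufehitibtabfu.
Attach person 1st person -o (after vowel 'u') → dufehitibtabfuo.
Nasal assimilation: no change.
So the correct form is dufehitibtabfuo, option (B).
(C) dufehitibtabobfu is wrong: it has the affixes in the wrong order.
(A) dufehitdutabfuo is wrong: it uses negative instead of affirmative for polarity.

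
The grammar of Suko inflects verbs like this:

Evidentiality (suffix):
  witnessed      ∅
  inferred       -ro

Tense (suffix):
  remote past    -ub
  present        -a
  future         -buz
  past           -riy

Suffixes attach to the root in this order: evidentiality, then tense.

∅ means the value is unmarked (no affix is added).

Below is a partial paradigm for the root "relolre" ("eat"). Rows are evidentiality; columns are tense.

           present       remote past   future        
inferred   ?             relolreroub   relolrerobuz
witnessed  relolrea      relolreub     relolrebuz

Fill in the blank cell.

relolreroa

Attach evidentiality inferred -ro → relolrero.
Attach tense present -a → relolreroa.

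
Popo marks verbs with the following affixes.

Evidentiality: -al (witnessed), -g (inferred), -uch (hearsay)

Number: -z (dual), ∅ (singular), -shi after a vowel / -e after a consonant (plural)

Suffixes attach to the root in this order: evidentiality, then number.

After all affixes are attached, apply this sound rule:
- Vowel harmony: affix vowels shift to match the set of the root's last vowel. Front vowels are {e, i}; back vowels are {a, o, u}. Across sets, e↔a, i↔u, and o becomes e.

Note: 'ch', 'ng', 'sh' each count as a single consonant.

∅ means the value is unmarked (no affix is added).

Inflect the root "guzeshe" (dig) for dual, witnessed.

guzesheelz

Attach evidentiality witnessed -al → guzesheal.
Attach number dual -z → guzeshealz.
Apply vowel harmony: guzeshealz → guzesheelz.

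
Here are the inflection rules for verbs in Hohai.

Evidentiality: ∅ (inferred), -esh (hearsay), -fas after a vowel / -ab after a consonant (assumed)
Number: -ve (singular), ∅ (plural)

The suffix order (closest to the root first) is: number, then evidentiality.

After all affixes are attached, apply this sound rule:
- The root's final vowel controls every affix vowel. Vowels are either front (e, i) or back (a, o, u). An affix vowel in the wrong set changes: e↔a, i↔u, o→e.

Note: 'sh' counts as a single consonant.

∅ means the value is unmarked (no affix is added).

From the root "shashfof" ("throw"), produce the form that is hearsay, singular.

shashfofvaash

Attach number singular -ve → shashfofve.
Attach evidentiality hearsay -esh → shashfofveesh.
Apply vowel harmony: shashfofveesh → shashfofvaash.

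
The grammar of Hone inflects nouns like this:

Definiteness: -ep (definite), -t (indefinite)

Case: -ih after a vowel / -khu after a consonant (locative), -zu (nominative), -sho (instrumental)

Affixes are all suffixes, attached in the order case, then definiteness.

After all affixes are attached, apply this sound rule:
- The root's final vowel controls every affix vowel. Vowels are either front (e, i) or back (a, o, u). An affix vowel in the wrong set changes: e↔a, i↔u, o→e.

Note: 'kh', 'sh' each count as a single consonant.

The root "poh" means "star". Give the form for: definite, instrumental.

pohshoap

Attach case instrumental -sho → pohsho.
Attach definiteness definite -ep → pohshoep.
Apply vowel harmony: pohshoep → pohshoap.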